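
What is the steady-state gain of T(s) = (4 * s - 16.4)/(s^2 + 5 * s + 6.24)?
DC gain = T(0) = num(0)/den(0) = -16.4/6.24 = -2.628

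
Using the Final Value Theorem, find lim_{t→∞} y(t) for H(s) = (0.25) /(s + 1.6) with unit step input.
FVT: lim_{t→∞} y(t) = lim_{s→0} s*Y(s) where Y(s) = H(s)/s.
= lim_{s→0} H(s) = H(0) = num(0)/den(0) = 0.25/1.6 = 0.1562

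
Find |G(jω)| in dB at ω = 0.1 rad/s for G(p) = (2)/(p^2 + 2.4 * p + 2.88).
Substitute p = j*0.1: G(j0.1) = 0.692025 - 0.0578697j.
|G(j0.1)| = sqrt(Re² + Im²) = 0.6944.
20*log₁₀(0.6944) = -3.17 dB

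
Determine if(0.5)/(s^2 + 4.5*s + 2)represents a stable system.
Denominator: s^2 + 4.5*s + 2 = (s + 0.5)(s + 4). Poles: -0.5, -4. All Re(p)<0: Yes (stable)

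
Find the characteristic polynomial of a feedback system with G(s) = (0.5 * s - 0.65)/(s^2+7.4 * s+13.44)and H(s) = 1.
Characteristic poly = G_den * H_den + G_num * H_num = (s^2 + 7.4*s + 13.44) + (0.5*s - 0.65) = s^2 + 7.9*s + 12.79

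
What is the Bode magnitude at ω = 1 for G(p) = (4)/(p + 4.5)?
Substitute p = j*1: G(j1) = 0.847059 - 0.188235j.
|G(j1)| = sqrt(Re² + Im²) = 0.8677.
20*log₁₀(0.8677) = -1.23 dB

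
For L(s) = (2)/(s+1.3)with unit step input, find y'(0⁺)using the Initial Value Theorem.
IVT: y'(0⁺) = lim_{s→∞} s²·Y(s) = lim_{s→∞} s·L(s).
deg(num) = 0, deg(den) = 1, relative degree = 1, so s·L(s) → (leading num)/(leading den) = 2/1 = 2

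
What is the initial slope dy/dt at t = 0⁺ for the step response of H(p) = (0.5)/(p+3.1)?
IVT: y'(0⁺) = lim_{p→∞} p²·Y(p) = lim_{p→∞} p·H(p).
deg(num) = 0, deg(den) = 1, relative degree = 1, so p·H(p) → (leading num)/(leading den) = 0.5/1 = 0.5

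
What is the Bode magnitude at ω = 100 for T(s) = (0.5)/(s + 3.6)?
Substitute s = j*100: T(j100) = 0.000179767 - 0.00499353j.
|T(j100)| = sqrt(Re² + Im²) = 0.004997.
20*log₁₀(0.004997) = -46.03 dB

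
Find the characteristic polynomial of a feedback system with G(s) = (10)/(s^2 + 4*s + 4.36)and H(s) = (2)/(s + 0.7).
Characteristic poly = G_den * H_den + G_num * H_num = (s^3 + 4.7*s^2 + 7.16*s + 3.052) + (20) = s^3 + 4.7*s^2 + 7.16*s + 23.052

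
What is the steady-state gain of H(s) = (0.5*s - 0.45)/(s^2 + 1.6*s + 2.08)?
DC gain = H(0) = num(0)/den(0) = -0.45/2.08 = -0.2163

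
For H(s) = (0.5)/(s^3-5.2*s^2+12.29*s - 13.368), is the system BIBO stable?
Denominator: s^3 - 5.2*s^2 + 12.29*s - 13.368 = (s - 2.4)(s^2 - 2.8*s + 5.57). Poles: 1.4 + 1.9j, 1.4 - 1.9j, 2.4. All Re(p)<0: No (unstable)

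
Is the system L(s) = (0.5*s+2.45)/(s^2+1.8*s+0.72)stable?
Denominator: s^2 + 1.8*s + 0.72 = (s + 1.2)(s + 0.6). Poles: -0.6, -1.2. All Re(p)<0: Yes (stable)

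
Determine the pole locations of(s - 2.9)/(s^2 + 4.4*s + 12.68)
Set denominator = 0: s^2 + 4.4*s + 12.68 = 0 → Poles: -2.2 + 2.8j, -2.2 - 2.8j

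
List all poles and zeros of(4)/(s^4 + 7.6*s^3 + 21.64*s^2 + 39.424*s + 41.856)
Set denominator = 0: s^4 + 7.6*s^3 + 21.64*s^2 + 39.424*s + 41.856 = (s + 2.4)(s + 4)(s^2 + 1.2*s + 4.36) = 0 → Poles: -0.6 + 2j, -0.6 - 2j, -2.4, -4
Numerator is a nonzero constant (4) → Zeros: none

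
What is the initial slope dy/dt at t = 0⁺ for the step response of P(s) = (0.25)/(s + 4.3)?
IVT: y'(0⁺) = lim_{s→∞} s²·Y(s) = lim_{s→∞} s·P(s).
deg(num) = 0, deg(den) = 1, relative degree = 1, so s·P(s) → (leading num)/(leading den) = 0.25/1 = 0.25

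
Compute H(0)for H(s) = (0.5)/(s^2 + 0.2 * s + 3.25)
DC gain = H(0) = num(0)/den(0) = 0.5/3.25 = 0.1538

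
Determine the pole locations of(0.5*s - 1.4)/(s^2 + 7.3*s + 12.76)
Set denominator = 0: s^2 + 7.3*s + 12.76 = (s + 4.4)(s + 2.9) = 0 → Poles: -2.9, -4.4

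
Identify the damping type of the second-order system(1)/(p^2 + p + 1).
Standard form: ωn²/(p²+2ζωn·p+ωn²) gives ωn=1, ζ=0.5.
Underdamped (ζ = 0.5 < 1)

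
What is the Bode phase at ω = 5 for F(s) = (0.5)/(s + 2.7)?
Substitute s = j*5: F(j5) = 0.0418086 - 0.0774234j.
∠F(j5) = atan2(Im, Re) = atan2(-0.0774234, 0.0418086) = -61.63°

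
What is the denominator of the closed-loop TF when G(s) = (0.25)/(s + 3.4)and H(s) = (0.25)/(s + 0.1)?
Characteristic poly = G_den * H_den + G_num * H_num = (s^2 + 3.5*s + 0.34) + (0.0625) = s^2 + 3.5*s + 0.4025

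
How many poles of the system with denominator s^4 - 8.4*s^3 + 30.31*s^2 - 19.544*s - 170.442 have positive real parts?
s^4 - 8.4*s^3 + 30.31*s^2 - 19.544*s - 170.442 = (s - 4.5)(s + 1.7)(s^2 - 5.6*s + 22.28). Poles: -1.7, 2.8 + 3.8j, 2.8 - 3.8j, 4.5. RHP poles (Re>0): 3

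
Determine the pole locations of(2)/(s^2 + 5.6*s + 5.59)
Set denominator = 0: s^2 + 5.6*s + 5.59 = (s + 4.3)(s + 1.3) = 0 → Poles: -1.3, -4.3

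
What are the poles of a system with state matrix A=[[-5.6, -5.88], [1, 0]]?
Eigenvalues solve det(λI - A) = 0.
Characteristic polynomial: λ^2 + 5.6*λ + 5.88 = 0.
Factor: (λ + 4.2)(λ + 1.4) = 0.
Roots: -1.4, -4.2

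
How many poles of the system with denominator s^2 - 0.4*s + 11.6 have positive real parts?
Poles: 0.2 + 3.4j, 0.2 - 3.4j. RHP poles (Re>0): 2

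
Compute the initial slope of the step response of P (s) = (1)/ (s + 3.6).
IVT: y'(0⁺) = lim_{s→∞} s²·Y(s) = lim_{s→∞} s·P(s).
deg(num) = 0, deg(den) = 1, relative degree = 1, so s·P(s) → (leading num)/(leading den) = 1/1 = 1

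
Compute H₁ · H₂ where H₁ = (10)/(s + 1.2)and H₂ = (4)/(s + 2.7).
Series: H = H₁ · H₂ = (n₁·n₂)/(d₁·d₂).
Num: n₁·n₂ = 40. Den: d₁·d₂ = s^2 + 3.9*s + 3.24.
H(s) = (40)/(s^2 + 3.9*s + 3.24)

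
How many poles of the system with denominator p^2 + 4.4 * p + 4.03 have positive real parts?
p^2 + 4.4*p + 4.03 = (p + 3.1)(p + 1.3). Poles: -1.3, -3.1. RHP poles (Re>0): 0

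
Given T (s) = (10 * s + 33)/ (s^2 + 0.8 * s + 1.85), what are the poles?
Set denominator = 0: s^2 + 0.8*s + 1.85 = 0 → Poles: -0.4 + 1.3j, -0.4 - 1.3j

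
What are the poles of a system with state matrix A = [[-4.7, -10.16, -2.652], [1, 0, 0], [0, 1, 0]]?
Eigenvalues solve det(λI - A) = 0.
Characteristic polynomial: λ^3 + 4.7*λ^2 + 10.16*λ + 2.652 = 0.
Factor: (λ + 0.3)(λ^2 + 4.4*λ + 8.84) = 0.
Roots: -0.3, -2.2 + 2j, -2.2 - 2j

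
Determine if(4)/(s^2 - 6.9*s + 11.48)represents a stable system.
Denominator: s^2 - 6.9*s + 11.48 = (s - 2.8)(s - 4.1). Poles: 2.8, 4.1. All Re(p)<0: No (unstable)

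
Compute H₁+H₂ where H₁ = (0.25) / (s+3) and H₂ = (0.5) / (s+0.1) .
Parallel: H = H₁ + H₂ = (n₁·d₂ + n₂·d₁)/(d₁·d₂).
n₁·d₂ = 0.25*s + 0.025. n₂·d₁ = 0.5*s + 1.5. Sum = 0.75*s + 1.525. d₁·d₂ = s^2 + 3.1*s + 0.3.
H(s) = (0.75*s + 1.525)/(s^2 + 3.1*s + 0.3)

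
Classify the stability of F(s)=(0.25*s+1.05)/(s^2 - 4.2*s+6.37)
Denominator: s^2 - 4.2*s + 6.37. Poles: 2.1 + 1.4j, 2.1 - 1.4j. Unstable (2 pole(s) in RHP)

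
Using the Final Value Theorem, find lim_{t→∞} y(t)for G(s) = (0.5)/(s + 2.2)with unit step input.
FVT: lim_{t→∞} y(t) = lim_{s→0} s*Y(s) where Y(s) = G(s)/s.
= lim_{s→0} G(s) = G(0) = num(0)/den(0) = 0.5/2.2 = 0.2273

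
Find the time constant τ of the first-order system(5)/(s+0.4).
First-order system: τ = -1/pole. Pole = -0.4. τ = -1/(-0.4) = 2.5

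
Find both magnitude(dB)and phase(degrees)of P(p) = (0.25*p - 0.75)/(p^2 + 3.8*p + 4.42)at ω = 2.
Substitute p = j*2: P(j2) = 0.0601522 + 0.102008j.
|P| = 20*log₁₀(sqrt(Re²+Im²)) = -18.53 dB.
∠P = atan2(Im, Re) = 59.47°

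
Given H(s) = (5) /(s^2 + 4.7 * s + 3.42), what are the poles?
Set denominator = 0: s^2 + 4.7*s + 3.42 = (s + 3.8)(s + 0.9) = 0 → Poles: -0.9, -3.8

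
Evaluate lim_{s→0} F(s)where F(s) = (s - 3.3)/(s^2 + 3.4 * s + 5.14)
DC gain = F(0) = num(0)/den(0) = -3.3/5.14 = -0.642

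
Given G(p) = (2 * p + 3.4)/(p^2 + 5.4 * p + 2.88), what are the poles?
Set denominator = 0: p^2 + 5.4*p + 2.88 = (p + 4.8)(p + 0.6) = 0 → Poles: -0.6, -4.8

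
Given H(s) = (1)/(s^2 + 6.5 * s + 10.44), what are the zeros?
Numerator is a nonzero constant (1) → Zeros: none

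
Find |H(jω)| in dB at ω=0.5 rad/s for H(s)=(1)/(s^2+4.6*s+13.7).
Substitute s = j*0.5: H(j0.5) = 0.0722371 - 0.0123528j.
|H(j0.5)| = sqrt(Re² + Im²) = 0.07329.
20*log₁₀(0.07329) = -22.70 dB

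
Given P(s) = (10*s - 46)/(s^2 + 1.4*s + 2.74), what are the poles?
Set denominator = 0: s^2 + 1.4*s + 2.74 = 0 → Poles: -0.7 + 1.5j, -0.7 - 1.5j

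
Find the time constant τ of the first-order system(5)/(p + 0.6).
First-order system: τ = -1/pole. Pole = -0.6. τ = -1/(-0.6) = 1.667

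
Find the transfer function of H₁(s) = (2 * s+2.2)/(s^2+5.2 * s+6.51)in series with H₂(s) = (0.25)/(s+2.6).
Series: H = H₁ · H₂ = (n₁·n₂)/(d₁·d₂).
Num: n₁·n₂ = 0.5*s + 0.55. Den: d₁·d₂ = s^3 + 7.8*s^2 + 20.03*s + 16.926.
H(s) = (0.5*s + 0.55)/(s^3 + 7.8*s^2 + 20.03*s + 16.926)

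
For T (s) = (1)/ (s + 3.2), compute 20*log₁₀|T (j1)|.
Substitute s = j*1: T(j1) = 0.284698 - 0.088968j.
|T(j1)| = sqrt(Re² + Im²) = 0.2983.
20*log₁₀(0.2983) = -10.51 dB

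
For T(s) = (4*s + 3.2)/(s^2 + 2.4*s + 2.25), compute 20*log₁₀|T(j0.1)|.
Substitute s = j*0.1: T(j0.1) = 1.43127 + 0.0252207j.
|T(j0.1)| = sqrt(Re² + Im²) = 1.431.
20*log₁₀(1.431) = 3.12 dB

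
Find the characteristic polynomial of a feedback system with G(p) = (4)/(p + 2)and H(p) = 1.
Characteristic poly = G_den * H_den + G_num * H_num = (p + 2) + (4) = p + 6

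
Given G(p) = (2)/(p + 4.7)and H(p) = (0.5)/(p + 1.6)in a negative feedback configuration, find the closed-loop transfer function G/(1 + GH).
Closed-loop T = G/(1+GH).
Numerator: G_num * H_den = 2*p + 3.2.
Denominator: G_den * H_den + G_num * H_num = (p^2 + 6.3*p + 7.52) + (1) = p^2 + 6.3*p + 8.52.
T(p) = (2*p + 3.2)/(p^2 + 6.3*p + 8.52)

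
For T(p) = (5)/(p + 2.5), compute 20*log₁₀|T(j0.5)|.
Substitute p = j*0.5: T(j0.5) = 1.92308 - 0.384615j.
|T(j0.5)| = sqrt(Re² + Im²) = 1.961.
20*log₁₀(1.961) = 5.85 dB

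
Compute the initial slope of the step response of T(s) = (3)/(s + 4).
IVT: y'(0⁺) = lim_{s→∞} s²·Y(s) = lim_{s→∞} s·T(s).
deg(num) = 0, deg(den) = 1, relative degree = 1, so s·T(s) → (leading num)/(leading den) = 3/1 = 3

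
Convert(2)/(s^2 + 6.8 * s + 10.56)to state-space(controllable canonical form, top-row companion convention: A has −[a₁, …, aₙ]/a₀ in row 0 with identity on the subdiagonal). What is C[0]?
Reachable canonical form: C = numerator coefficients (right-aligned, zero-padded to length n).
num = 2, C = [[0, 2]].
C[0] = 0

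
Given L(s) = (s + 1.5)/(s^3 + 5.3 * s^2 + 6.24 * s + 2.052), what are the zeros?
Set numerator = 0: s + 1.5 = 0 → Zeros: -1.5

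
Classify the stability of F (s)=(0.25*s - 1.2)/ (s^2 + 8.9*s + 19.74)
Denominator: s^2 + 8.9*s + 19.74 = (s + 4.2)(s + 4.7). Poles: -4.2, -4.7. Stable (all poles in LHP)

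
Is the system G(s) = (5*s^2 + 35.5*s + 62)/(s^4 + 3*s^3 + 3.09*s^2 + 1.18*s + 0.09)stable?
Denominator: s^4 + 3*s^3 + 3.09*s^2 + 1.18*s + 0.09 = (s + 1)(s + 0.1)(s + 1)(s + 0.9). Poles: -0.1, -0.9, -1, -1. All Re(p)<0: Yes (stable)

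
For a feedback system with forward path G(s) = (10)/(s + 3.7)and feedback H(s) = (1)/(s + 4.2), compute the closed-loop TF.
Closed-loop T = G/(1+GH).
Numerator: G_num * H_den = 10*s + 42.
Denominator: G_den * H_den + G_num * H_num = (s^2 + 7.9*s + 15.54) + (10) = s^2 + 7.9*s + 25.54.
T(s) = (10*s + 42)/(s^2 + 7.9*s + 25.54)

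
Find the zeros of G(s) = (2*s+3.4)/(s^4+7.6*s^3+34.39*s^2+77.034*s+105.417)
Set numerator = 0: 2*s + 3.4 = 0 → Zeros: -1.7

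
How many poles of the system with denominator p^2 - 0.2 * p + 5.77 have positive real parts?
Poles: 0.1 + 2.4j, 0.1 - 2.4j. RHP poles (Re>0): 2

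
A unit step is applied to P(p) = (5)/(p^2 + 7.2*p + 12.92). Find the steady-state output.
FVT: lim_{t→∞} y(t) = lim_{p→0} p*Y(p) where Y(p) = P(p)/p.
= lim_{p→0} P(p) = P(0) = num(0)/den(0) = 5/12.92 = 0.387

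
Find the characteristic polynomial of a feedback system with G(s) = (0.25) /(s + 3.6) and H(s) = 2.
Characteristic poly = G_den * H_den + G_num * H_num = (s + 3.6) + (0.5) = s + 4.1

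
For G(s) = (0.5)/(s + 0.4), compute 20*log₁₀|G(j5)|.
Substitute s = j*5: G(j5) = 0.00794913 - 0.0993641j.
|G(j5)| = sqrt(Re² + Im²) = 0.09968.
20*log₁₀(0.09968) = -20.03 dB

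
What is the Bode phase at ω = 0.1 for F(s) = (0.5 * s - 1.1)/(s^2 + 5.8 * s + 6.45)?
Substitute s = j*0.1: F(j0.1) = -0.16874 + 0.022961j.
∠F(j0.1) = atan2(Im, Re) = atan2(0.022961, -0.16874) = 172.25°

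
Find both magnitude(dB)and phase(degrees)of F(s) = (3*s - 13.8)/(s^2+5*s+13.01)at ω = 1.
Substitute s = j*1: F(j1) = -0.890675 + 0.620598j.
|F| = 20*log₁₀(sqrt(Re²+Im²)) = 0.71 dB.
∠F = atan2(Im, Re) = 145.13°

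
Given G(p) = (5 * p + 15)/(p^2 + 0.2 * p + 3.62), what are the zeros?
Set numerator = 0: 5*p + 15 = 0 → Zeros: -3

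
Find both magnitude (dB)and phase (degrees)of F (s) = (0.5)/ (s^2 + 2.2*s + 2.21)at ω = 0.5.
Substitute s = j*0.5: F(j0.5) = 0.193998 - 0.108876j.
|F| = 20*log₁₀(sqrt(Re²+Im²)) = -13.05 dB.
∠F = atan2(Im, Re) = -29.30°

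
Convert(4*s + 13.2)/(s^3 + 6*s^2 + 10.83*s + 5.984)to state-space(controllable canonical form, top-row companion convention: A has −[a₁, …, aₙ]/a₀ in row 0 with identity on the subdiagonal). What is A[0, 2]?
Reachable canonical form for den = s^3 + 6*s^2 + 10.83*s + 5.984: top row of A = -[a₁,a₂,...,aₙ]/a₀, ones on the subdiagonal, zeros elsewhere.
A = [[-6, -10.83, -5.984], [1, 0, 0], [0, 1, 0]].
A[0,2] = -5.984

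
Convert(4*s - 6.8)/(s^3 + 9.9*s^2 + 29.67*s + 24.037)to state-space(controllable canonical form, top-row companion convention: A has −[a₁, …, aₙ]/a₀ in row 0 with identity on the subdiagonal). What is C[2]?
Reachable canonical form: C = numerator coefficients (right-aligned, zero-padded to length n).
num = 4*s - 6.8, C = [[0, 4, -6.8]].
C[2] = -6.8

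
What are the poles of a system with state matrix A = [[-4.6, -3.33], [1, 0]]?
Eigenvalues solve det(λI - A) = 0.
Characteristic polynomial: λ^2 + 4.6*λ + 3.33 = 0.
Factor: (λ + 0.9)(λ + 3.7) = 0.
Roots: -0.9, -3.7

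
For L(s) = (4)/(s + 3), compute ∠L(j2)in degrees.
Substitute s = j*2: L(j2) = 0.923077 - 0.615385j.
∠L(j2) = atan2(Im, Re) = atan2(-0.615385, 0.923077) = -33.69°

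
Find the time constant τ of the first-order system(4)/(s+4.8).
First-order system: τ = -1/pole. Pole = -4.8. τ = -1/(-4.8) = 0.2083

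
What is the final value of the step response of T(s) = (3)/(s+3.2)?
FVT: lim_{t→∞} y(t) = lim_{s→0} s*Y(s) where Y(s) = T(s)/s.
= lim_{s→0} T(s) = T(0) = num(0)/den(0) = 3/3.2 = 0.9375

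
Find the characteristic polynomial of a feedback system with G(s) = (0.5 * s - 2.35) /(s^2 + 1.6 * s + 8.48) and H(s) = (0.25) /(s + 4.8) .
Characteristic poly = G_den * H_den + G_num * H_num = (s^3 + 6.4*s^2 + 16.16*s + 40.704) + (0.125*s - 0.5875) = s^3 + 6.4*s^2 + 16.285*s + 40.1165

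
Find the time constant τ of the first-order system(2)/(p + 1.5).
First-order system: τ = -1/pole. Pole = -1.5. τ = -1/(-1.5) = 0.6667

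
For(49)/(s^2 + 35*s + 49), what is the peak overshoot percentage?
Standard form: ωn²/(s²+2ζωn·s+ωn²) → ωn = 7, ζ = 2.5.
ζ ≥ 1, so the response is non-oscillatory: peak overshoot = 0%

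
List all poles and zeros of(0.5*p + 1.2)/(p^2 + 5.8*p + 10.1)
Set denominator = 0: p^2 + 5.8*p + 10.1 = 0 → Poles: -2.9 + 1.3j, -2.9 - 1.3j
Set numerator = 0: 0.5*p + 1.2 = 0 → Zeros: -2.4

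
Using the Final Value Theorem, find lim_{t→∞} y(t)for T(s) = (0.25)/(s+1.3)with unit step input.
FVT: lim_{t→∞} y(t) = lim_{s→0} s*Y(s) where Y(s) = T(s)/s.
= lim_{s→0} T(s) = T(0) = num(0)/den(0) = 0.25/1.3 = 0.1923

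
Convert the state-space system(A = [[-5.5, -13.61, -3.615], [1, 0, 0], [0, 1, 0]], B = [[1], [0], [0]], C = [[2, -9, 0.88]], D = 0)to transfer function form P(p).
P(p) = C(pI - A)⁻¹B + D.
Characteristic polynomial det(pI - A) = p^3 + 5.5*p^2 + 13.61*p + 3.615.
Numerator from C·adj(pI-A)·B + D·det(pI-A) = 2*p^2 - 9*p + 0.88.
P(p) = (2*p^2 - 9*p + 0.88)/(p^3 + 5.5*p^2 + 13.61*p + 3.615)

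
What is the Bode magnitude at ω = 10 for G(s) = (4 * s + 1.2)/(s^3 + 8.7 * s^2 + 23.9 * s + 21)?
Substitute s = j*10: G(j10) = -0.0242005 - 0.0254221j.
|G(j10)| = sqrt(Re² + Im²) = 0.0351.
20*log₁₀(0.0351) = -29.09 dB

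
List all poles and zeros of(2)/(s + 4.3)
Set denominator = 0: s + 4.3 = 0 → Poles: -4.3
Numerator is a nonzero constant (2) → Zeros: none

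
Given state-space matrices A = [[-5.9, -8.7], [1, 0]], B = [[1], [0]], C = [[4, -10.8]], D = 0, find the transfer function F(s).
F(s) = C(sI - A)⁻¹B + D.
Characteristic polynomial det(sI - A) = s^2 + 5.9*s + 8.7.
Numerator from C·adj(sI-A)·B + D·det(sI-A) = 4*s - 10.8.
F(s) = (4*s - 10.8)/(s^2 + 5.9*s + 8.7)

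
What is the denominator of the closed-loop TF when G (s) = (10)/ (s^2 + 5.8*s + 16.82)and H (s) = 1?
Characteristic poly = G_den * H_den + G_num * H_num = (s^2 + 5.8*s + 16.82) + (10) = s^2 + 5.8*s + 26.82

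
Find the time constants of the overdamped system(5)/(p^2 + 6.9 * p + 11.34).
Overdamped: real poles at -2.7, -4.2. τ = -1/pole → τ₁ = 0.3704, τ₂ = 0.2381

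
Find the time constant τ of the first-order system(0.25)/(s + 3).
First-order system: τ = -1/pole. Pole = -3. τ = -1/(-3) = 0.3333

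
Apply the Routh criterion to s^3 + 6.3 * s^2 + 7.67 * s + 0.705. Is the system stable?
Routh array:
s^3: [1, 7.67]; s^2: [6.3, 0.705]; s^1: [7.5581]; s^0: [0.705]
First column: [1, 6.3, 7.5581, 0.705]. Sign changes = 0.
Yes, stable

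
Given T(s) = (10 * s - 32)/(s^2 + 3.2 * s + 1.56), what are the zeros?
Set numerator = 0: 10*s - 32 = 0 → Zeros: 3.2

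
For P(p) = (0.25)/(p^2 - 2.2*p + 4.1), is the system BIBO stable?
Denominator: p^2 - 2.2*p + 4.1. Poles: 1.1 + 1.7j, 1.1 - 1.7j. All Re(p)<0: No (unstable)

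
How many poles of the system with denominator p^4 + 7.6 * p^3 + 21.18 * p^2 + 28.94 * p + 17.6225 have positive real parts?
p^4 + 7.6*p^3 + 21.18*p^2 + 28.94*p + 17.6225 = (p + 3.5)(p + 1.9)(p^2 + 2.2*p + 2.65). Poles: -1.1 + 1.2j, -1.1 - 1.2j, -1.9, -3.5. RHP poles (Re>0): 0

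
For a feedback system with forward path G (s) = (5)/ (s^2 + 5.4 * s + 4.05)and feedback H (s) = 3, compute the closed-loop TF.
Closed-loop T = G/(1+GH).
Numerator: G_num * H_den = 5.
Denominator: G_den * H_den + G_num * H_num = (s^2 + 5.4*s + 4.05) + (15) = s^2 + 5.4*s + 19.05.
T(s) = (5)/(s^2 + 5.4*s + 19.05)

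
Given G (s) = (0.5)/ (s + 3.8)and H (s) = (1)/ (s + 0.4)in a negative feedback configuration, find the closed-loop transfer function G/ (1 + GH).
Closed-loop T = G/(1+GH).
Numerator: G_num * H_den = 0.5*s + 0.2.
Denominator: G_den * H_den + G_num * H_num = (s^2 + 4.2*s + 1.52) + (0.5) = s^2 + 4.2*s + 2.02.
T(s) = (0.5*s + 0.2)/(s^2 + 4.2*s + 2.02)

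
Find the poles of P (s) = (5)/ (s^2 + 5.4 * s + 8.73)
Set denominator = 0: s^2 + 5.4*s + 8.73 = 0 → Poles: -2.7 + 1.2j, -2.7 - 1.2j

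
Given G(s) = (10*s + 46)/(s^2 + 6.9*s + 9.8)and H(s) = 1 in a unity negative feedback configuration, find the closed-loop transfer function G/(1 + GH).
Closed-loop T = G/(1+GH).
Numerator: G_num * H_den = 10*s + 46.
Denominator: G_den * H_den + G_num * H_num = (s^2 + 6.9*s + 9.8) + (10*s + 46) = s^2 + 16.9*s + 55.8.
T(s) = (10*s + 46)/(s^2 + 16.9*s + 55.8)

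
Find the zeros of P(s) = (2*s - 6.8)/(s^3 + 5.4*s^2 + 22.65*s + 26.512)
Set numerator = 0: 2*s - 6.8 = 0 → Zeros: 3.4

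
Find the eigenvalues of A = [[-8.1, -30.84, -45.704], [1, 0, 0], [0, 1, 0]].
Eigenvalues solve det(λI - A) = 0.
Characteristic polynomial: λ^3 + 8.1*λ^2 + 30.84*λ + 45.704 = 0.
Factor: (λ + 2.9)(λ^2 + 5.2*λ + 15.76) = 0.
Roots: -2.6 + 3j, -2.6 - 3j, -2.9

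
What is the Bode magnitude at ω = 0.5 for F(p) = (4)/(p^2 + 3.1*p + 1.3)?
Substitute p = j*0.5: F(j0.5) = 1.19829 - 1.7689j.
|F(j0.5)| = sqrt(Re² + Im²) = 2.137.
20*log₁₀(2.137) = 6.59 dB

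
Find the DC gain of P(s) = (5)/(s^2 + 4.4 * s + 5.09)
DC gain = P(0) = num(0)/den(0) = 5/5.09 = 0.9823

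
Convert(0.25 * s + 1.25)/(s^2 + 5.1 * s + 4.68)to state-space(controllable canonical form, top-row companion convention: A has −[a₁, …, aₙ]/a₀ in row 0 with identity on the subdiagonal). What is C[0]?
Reachable canonical form: C = numerator coefficients (right-aligned, zero-padded to length n).
num = 0.25*s + 1.25, C = [[0.25, 1.25]].
C[0] = 0.25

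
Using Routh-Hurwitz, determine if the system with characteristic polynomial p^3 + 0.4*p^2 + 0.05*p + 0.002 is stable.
Routh array:
p^3: [1, 0.05]; p^2: [0.4, 0.002]; p^1: [0.045]; p^0: [0.002]
First column: [1, 0.4, 0.045, 0.002]. Sign changes = 0.
Yes, stable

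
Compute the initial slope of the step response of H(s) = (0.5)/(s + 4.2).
IVT: y'(0⁺) = lim_{s→∞} s²·Y(s) = lim_{s→∞} s·H(s).
deg(num) = 0, deg(den) = 1, relative degree = 1, so s·H(s) → (leading num)/(leading den) = 0.5/1 = 0.5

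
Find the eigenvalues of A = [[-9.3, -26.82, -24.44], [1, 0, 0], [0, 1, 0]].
Eigenvalues solve det(λI - A) = 0.
Characteristic polynomial: λ^3 + 9.3*λ^2 + 26.82*λ + 24.44 = 0.
Factor: (λ + 2)(λ + 4.7)(λ + 2.6) = 0.
Roots: -2, -2.6, -4.7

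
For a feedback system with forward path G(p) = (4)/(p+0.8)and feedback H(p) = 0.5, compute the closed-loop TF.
Closed-loop T = G/(1+GH).
Numerator: G_num * H_den = 4.
Denominator: G_den * H_den + G_num * H_num = (p + 0.8) + (2) = p + 2.8.
T(p) = (4)/(p + 2.8)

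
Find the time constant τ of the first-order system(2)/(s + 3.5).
First-order system: τ = -1/pole. Pole = -3.5. τ = -1/(-3.5) = 0.2857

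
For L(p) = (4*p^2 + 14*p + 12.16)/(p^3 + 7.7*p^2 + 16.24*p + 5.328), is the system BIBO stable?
Denominator: p^3 + 7.7*p^2 + 16.24*p + 5.328 = (p + 3.7)(p + 0.4)(p + 3.6). Poles: -0.4, -3.6, -3.7. All Re(p)<0: Yes (stable)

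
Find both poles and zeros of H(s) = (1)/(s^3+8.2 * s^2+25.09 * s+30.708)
Set denominator = 0: s^3 + 8.2*s^2 + 25.09*s + 30.708 = (s + 3.6)(s^2 + 4.6*s + 8.53) = 0 → Poles: -2.3 + 1.8j, -2.3 - 1.8j, -3.6
Numerator is a nonzero constant (1) → Zeros: none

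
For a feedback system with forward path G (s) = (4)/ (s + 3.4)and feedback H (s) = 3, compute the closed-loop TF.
Closed-loop T = G/(1+GH).
Numerator: G_num * H_den = 4.
Denominator: G_den * H_den + G_num * H_num = (s + 3.4) + (12) = s + 15.4.
T(s) = (4)/(s + 15.4)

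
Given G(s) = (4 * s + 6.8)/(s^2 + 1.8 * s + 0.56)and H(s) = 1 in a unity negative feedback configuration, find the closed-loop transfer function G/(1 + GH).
Closed-loop T = G/(1+GH).
Numerator: G_num * H_den = 4*s + 6.8.
Denominator: G_den * H_den + G_num * H_num = (s^2 + 1.8*s + 0.56) + (4*s + 6.8) = s^2 + 5.8*s + 7.36.
T(s) = (4*s + 6.8)/(s^2 + 5.8*s + 7.36)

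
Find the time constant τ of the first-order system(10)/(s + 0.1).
First-order system: τ = -1/pole. Pole = -0.1. τ = -1/(-0.1) = 10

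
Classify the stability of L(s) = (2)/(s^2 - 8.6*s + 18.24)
Denominator: s^2 - 8.6*s + 18.24 = (s - 4.8)(s - 3.8). Poles: 3.8, 4.8. Unstable (2 pole(s) in RHP)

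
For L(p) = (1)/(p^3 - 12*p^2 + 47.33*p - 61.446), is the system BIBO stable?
Denominator: p^3 - 12*p^2 + 47.33*p - 61.446 = (p - 3.3)(p - 3.8)(p - 4.9). Poles: 3.3, 3.8, 4.9. All Re(p)<0: No (unstable)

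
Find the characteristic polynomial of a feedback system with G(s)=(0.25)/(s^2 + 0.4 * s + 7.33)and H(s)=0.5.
Characteristic poly = G_den * H_den + G_num * H_num = (s^2 + 0.4*s + 7.33) + (0.125) = s^2 + 0.4*s + 7.455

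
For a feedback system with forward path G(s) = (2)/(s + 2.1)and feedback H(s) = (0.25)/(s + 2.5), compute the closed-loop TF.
Closed-loop T = G/(1+GH).
Numerator: G_num * H_den = 2*s + 5.
Denominator: G_den * H_den + G_num * H_num = (s^2 + 4.6*s + 5.25) + (0.5) = s^2 + 4.6*s + 5.75.
T(s) = (2*s + 5)/(s^2 + 4.6*s + 5.75)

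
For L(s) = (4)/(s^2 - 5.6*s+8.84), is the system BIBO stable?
Denominator: s^2 - 5.6*s + 8.84. Poles: 2.8 + 1j, 2.8 - 1j. All Re(p)<0: No (unstable)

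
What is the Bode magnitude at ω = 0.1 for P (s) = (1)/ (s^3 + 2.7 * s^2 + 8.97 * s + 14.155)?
Substitute s = j*0.1: P(j0.1) = 0.0704979 - 0.00447099j.
|P(j0.1)| = sqrt(Re² + Im²) = 0.07064.
20*log₁₀(0.07064) = -23.02 dB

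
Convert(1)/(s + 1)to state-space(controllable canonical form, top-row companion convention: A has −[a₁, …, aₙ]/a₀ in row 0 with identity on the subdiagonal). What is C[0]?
Reachable canonical form: C = numerator coefficients (right-aligned, zero-padded to length n).
num = 1, C = [[1]].
C[0] = 1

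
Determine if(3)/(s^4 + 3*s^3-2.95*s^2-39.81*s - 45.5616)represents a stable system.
Denominator: s^4 + 3*s^3 - 2.95*s^2 - 39.81*s - 45.5616 = (s - 3.2)(s + 1.4)(s^2 + 4.8*s + 10.17). Poles: -1.4, -2.4 + 2.1j, -2.4 - 2.1j, 3.2. All Re(p)<0: No (unstable)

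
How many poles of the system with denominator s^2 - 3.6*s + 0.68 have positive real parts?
s^2 - 3.6*s + 0.68 = (s - 3.4)(s - 0.2). Poles: 0.2, 3.4. RHP poles (Re>0): 2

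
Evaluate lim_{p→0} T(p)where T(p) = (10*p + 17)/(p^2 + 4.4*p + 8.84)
DC gain = T(0) = num(0)/den(0) = 17/8.84 = 1.923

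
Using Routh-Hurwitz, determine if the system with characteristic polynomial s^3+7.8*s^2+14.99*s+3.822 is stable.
Routh array:
s^3: [1, 14.99]; s^2: [7.8, 3.822]; s^1: [14.5]; s^0: [3.822]
First column: [1, 7.8, 14.5, 3.822]. Sign changes = 0.
Yes, stable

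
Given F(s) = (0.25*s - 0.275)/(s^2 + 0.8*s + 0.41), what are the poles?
Set denominator = 0: s^2 + 0.8*s + 0.41 = 0 → Poles: -0.4 + 0.5j, -0.4 - 0.5j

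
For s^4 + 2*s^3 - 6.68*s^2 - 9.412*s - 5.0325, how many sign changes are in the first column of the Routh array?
Routh array:
s^4: [1, -6.68, -5.0325]; s^3: [2, -9.412]; s^2: [-1.974, -5.0325]; s^1: [-14.5108]; s^0: [-5.0325]
First column: [1, 2, -1.974, -14.5108, -5.0325]. Sign changes = 1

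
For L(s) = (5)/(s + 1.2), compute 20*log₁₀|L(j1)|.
Substitute s = j*1: L(j1) = 2.45902 - 2.04918j.
|L(j1)| = sqrt(Re² + Im²) = 3.201.
20*log₁₀(3.201) = 10.11 dB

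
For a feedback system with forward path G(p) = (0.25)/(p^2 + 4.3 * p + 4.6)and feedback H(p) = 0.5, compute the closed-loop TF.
Closed-loop T = G/(1+GH).
Numerator: G_num * H_den = 0.25.
Denominator: G_den * H_den + G_num * H_num = (p^2 + 4.3*p + 4.6) + (0.125) = p^2 + 4.3*p + 4.725.
T(p) = (0.25)/(p^2 + 4.3*p + 4.725)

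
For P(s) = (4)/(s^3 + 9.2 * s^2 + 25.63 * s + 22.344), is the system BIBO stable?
Denominator: s^3 + 9.2*s^2 + 25.63*s + 22.344 = (s + 2.4)(s + 4.9)(s + 1.9). Poles: -1.9, -2.4, -4.9. All Re(p)<0: Yes (stable)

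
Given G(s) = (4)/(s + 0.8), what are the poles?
Set denominator = 0: s + 0.8 = 0 → Poles: -0.8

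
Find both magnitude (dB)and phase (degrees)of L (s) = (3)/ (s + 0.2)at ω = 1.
Substitute s = j*1: L(j1) = 0.576923 - 2.88462j.
|L| = 20*log₁₀(sqrt(Re²+Im²)) = 9.37 dB.
∠L = atan2(Im, Re) = -78.69°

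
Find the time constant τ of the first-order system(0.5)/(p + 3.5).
First-order system: τ = -1/pole. Pole = -3.5. τ = -1/(-3.5) = 0.2857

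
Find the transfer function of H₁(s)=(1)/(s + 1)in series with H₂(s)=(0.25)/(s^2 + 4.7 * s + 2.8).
Series: H = H₁ · H₂ = (n₁·n₂)/(d₁·d₂).
Num: n₁·n₂ = 0.25. Den: d₁·d₂ = s^3 + 5.7*s^2 + 7.5*s + 2.8.
H(s) = (0.25)/(s^3 + 5.7*s^2 + 7.5*s + 2.8)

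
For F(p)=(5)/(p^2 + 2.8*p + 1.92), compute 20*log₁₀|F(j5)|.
Substitute p = j*5: F(j5) = -0.158367 - 0.0960633j.
|F(j5)| = sqrt(Re² + Im²) = 0.1852.
20*log₁₀(0.1852) = -14.65 dB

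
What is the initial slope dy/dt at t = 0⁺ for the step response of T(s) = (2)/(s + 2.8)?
IVT: y'(0⁺) = lim_{s→∞} s²·Y(s) = lim_{s→∞} s·T(s).
deg(num) = 0, deg(den) = 1, relative degree = 1, so s·T(s) → (leading num)/(leading den) = 2/1 = 2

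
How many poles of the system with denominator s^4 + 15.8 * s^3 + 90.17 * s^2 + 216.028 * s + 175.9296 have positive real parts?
s^4 + 15.8*s^3 + 90.17*s^2 + 216.028*s + 175.9296 = (s + 4.8)(s + 1.7)(s + 4.9)(s + 4.4). Poles: -1.7, -4.4, -4.8, -4.9. RHP poles (Re>0): 0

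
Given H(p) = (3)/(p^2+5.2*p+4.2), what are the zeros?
Numerator is a nonzero constant (3) → Zeros: none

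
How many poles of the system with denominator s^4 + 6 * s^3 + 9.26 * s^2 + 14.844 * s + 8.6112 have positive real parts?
s^4 + 6*s^3 + 9.26*s^2 + 14.844*s + 8.6112 = (s + 0.8)(s + 4.6)(s^2 + 0.6*s + 2.34). Poles: -0.3 + 1.5j, -0.3 - 1.5j, -0.8, -4.6. RHP poles (Re>0): 0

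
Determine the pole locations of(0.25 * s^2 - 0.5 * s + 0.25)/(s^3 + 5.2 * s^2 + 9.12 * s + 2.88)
Set denominator = 0: s^3 + 5.2*s^2 + 9.12*s + 2.88 = (s + 0.4)(s^2 + 4.8*s + 7.2) = 0 → Poles: -0.4, -2.4 + 1.2j, -2.4 - 1.2j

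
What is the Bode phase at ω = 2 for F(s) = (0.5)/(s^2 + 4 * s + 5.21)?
Substitute s = j*2: F(j2) = 0.00924171 - 0.0611022j.
∠F(j2) = atan2(Im, Re) = atan2(-0.0611022, 0.00924171) = -81.40°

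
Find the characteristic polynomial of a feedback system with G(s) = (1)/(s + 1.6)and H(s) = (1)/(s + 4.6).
Characteristic poly = G_den * H_den + G_num * H_num = (s^2 + 6.2*s + 7.36) + (1) = s^2 + 6.2*s + 8.36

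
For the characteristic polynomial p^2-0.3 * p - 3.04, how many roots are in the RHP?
p^2 - 0.3*p - 3.04 = (p - 1.9)(p + 1.6). Poles: -1.6, 1.9. RHP poles (Re>0): 1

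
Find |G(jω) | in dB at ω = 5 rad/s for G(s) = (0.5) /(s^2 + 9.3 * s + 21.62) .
Substitute s = j*5: G(j5) = -0.000777485 - 0.0106962j.
|G(j5)| = sqrt(Re² + Im²) = 0.01072.
20*log₁₀(0.01072) = -39.39 dB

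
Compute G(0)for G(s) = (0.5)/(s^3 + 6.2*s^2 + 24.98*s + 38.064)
DC gain = G(0) = num(0)/den(0) = 0.5/38.064 = 0.01314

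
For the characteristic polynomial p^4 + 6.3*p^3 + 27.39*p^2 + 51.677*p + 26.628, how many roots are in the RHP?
p^4 + 6.3*p^3 + 27.39*p^2 + 51.677*p + 26.628 = (p + 2.1)(p + 0.8)(p^2 + 3.4*p + 15.85). Poles: -0.8, -1.7 + 3.6j, -1.7 - 3.6j, -2.1. RHP poles (Re>0): 0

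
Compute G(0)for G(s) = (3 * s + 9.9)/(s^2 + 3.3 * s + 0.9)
DC gain = G(0) = num(0)/den(0) = 9.9/0.9 = 11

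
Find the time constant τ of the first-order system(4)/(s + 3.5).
First-order system: τ = -1/pole. Pole = -3.5. τ = -1/(-3.5) = 0.2857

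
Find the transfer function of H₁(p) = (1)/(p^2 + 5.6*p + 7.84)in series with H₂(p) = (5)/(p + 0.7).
Series: H = H₁ · H₂ = (n₁·n₂)/(d₁·d₂).
Num: n₁·n₂ = 5. Den: d₁·d₂ = p^3 + 6.3*p^2 + 11.76*p + 5.488.
H(p) = (5)/(p^3 + 6.3*p^2 + 11.76*p + 5.488)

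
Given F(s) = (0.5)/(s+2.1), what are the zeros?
Numerator is a nonzero constant (0.5) → Zeros: none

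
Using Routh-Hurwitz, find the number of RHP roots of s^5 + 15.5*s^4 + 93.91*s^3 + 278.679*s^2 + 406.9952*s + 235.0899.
Routh array:
s^5: [1, 93.91, 406.9952]; s^4: [15.5, 278.679, 235.0899]; s^3: [75.9307, 391.828]; s^2: [198.694, 235.0899]; s^1: [301.989]; s^0: [235.0899]
First column: [1, 15.5, 75.9307, 198.694, 301.989, 235.0899]. Sign changes = RHP roots = 0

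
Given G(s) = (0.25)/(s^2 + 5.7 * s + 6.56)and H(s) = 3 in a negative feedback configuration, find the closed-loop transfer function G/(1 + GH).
Closed-loop T = G/(1+GH).
Numerator: G_num * H_den = 0.25.
Denominator: G_den * H_den + G_num * H_num = (s^2 + 5.7*s + 6.56) + (0.75) = s^2 + 5.7*s + 7.31.
T(s) = (0.25)/(s^2 + 5.7*s + 7.31)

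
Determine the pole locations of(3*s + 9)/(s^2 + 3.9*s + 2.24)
Set denominator = 0: s^2 + 3.9*s + 2.24 = (s + 3.2)(s + 0.7) = 0 → Poles: -0.7, -3.2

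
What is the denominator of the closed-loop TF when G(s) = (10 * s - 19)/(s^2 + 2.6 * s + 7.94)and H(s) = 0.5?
Characteristic poly = G_den * H_den + G_num * H_num = (s^2 + 2.6*s + 7.94) + (5*s - 9.5) = s^2 + 7.6*s - 1.56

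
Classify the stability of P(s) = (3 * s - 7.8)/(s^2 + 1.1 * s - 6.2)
Denominator: s^2 + 1.1*s - 6.2 = (s - 2)(s + 3.1). Poles: -3.1, 2. Unstable (1 pole(s) in RHP)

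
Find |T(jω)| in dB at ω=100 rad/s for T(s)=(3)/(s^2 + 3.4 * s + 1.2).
Substitute s = j*100: T(j100) = -0.000299689 - 1.01907e-05j.
|T(j100)| = sqrt(Re² + Im²) = 0.0002999.
20*log₁₀(0.0002999) = -70.46 dB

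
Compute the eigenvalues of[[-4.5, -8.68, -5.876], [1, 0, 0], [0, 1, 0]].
Eigenvalues solve det(λI - A) = 0.
Characteristic polynomial: λ^3 + 4.5*λ^2 + 8.68*λ + 5.876 = 0.
Factor: (λ + 1.3)(λ^2 + 3.2*λ + 4.52) = 0.
Roots: -1.3, -1.6 + 1.4j, -1.6 - 1.4j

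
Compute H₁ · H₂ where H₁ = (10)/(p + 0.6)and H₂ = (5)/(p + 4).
Series: H = H₁ · H₂ = (n₁·n₂)/(d₁·d₂).
Num: n₁·n₂ = 50. Den: d₁·d₂ = p^2 + 4.6*p + 2.4.
H(p) = (50)/(p^2 + 4.6*p + 2.4)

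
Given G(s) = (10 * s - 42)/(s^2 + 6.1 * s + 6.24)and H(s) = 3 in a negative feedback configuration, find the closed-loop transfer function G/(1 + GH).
Closed-loop T = G/(1+GH).
Numerator: G_num * H_den = 10*s - 42.
Denominator: G_den * H_den + G_num * H_num = (s^2 + 6.1*s + 6.24) + (30*s - 126) = s^2 + 36.1*s - 119.76.
T(s) = (10*s - 42)/(s^2 + 36.1*s - 119.76)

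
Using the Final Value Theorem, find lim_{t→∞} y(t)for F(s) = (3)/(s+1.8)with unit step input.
FVT: lim_{t→∞} y(t) = lim_{s→0} s*Y(s) where Y(s) = F(s)/s.
= lim_{s→0} F(s) = F(0) = num(0)/den(0) = 3/1.8 = 1.667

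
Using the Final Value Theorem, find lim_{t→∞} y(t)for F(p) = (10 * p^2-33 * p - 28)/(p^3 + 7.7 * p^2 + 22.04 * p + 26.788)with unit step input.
FVT: lim_{t→∞} y(t) = lim_{p→0} p*Y(p) where Y(p) = F(p)/p.
= lim_{p→0} F(p) = F(0) = num(0)/den(0) = -28/26.788 = -1.045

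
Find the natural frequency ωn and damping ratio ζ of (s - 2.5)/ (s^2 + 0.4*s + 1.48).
Underdamped: complex pole -0.2 + 1.2j. ωn = |pole| = 1.217, ζ = -Re(pole)/ωn = 0.1644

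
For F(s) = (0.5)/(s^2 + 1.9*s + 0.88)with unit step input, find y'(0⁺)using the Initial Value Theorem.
IVT: y'(0⁺) = lim_{s→∞} s²·Y(s) = lim_{s→∞} s·F(s).
deg(num) = 0, deg(den) = 2, relative degree = 2 ≥ 2, so s·F(s) → 0. Initial slope = 0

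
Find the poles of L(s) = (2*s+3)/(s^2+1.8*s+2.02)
Set denominator = 0: s^2 + 1.8*s + 2.02 = 0 → Poles: -0.9 + 1.1j, -0.9 - 1.1j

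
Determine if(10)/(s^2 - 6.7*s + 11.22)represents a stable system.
Denominator: s^2 - 6.7*s + 11.22 = (s - 3.4)(s - 3.3). Poles: 3.3, 3.4. All Re(p)<0: No (unstable)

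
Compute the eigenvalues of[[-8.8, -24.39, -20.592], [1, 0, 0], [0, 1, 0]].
Eigenvalues solve det(λI - A) = 0.
Characteristic polynomial: λ^3 + 8.8*λ^2 + 24.39*λ + 20.592 = 0.
Factor: (λ + 3.3)(λ + 1.6)(λ + 3.9) = 0.
Roots: -1.6, -3.3, -3.9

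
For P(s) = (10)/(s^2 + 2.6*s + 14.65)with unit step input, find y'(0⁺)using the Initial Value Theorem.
IVT: y'(0⁺) = lim_{s→∞} s²·Y(s) = lim_{s→∞} s·P(s).
deg(num) = 0, deg(den) = 2, relative degree = 2 ≥ 2, so s·P(s) → 0. Initial slope = 0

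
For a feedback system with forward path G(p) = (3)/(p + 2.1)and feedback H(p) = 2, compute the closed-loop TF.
Closed-loop T = G/(1+GH).
Numerator: G_num * H_den = 3.
Denominator: G_den * H_den + G_num * H_num = (p + 2.1) + (6) = p + 8.1.
T(p) = (3)/(p + 8.1)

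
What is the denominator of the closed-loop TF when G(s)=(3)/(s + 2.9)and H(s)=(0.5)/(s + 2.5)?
Characteristic poly = G_den * H_den + G_num * H_num = (s^2 + 5.4*s + 7.25) + (1.5) = s^2 + 5.4*s + 8.75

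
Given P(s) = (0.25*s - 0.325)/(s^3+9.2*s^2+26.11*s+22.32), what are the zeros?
Set numerator = 0: 0.25*s - 0.325 = 0 → Zeros: 1.3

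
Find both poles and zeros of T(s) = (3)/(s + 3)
Set denominator = 0: s + 3 = 0 → Poles: -3
Numerator is a nonzero constant (3) → Zeros: none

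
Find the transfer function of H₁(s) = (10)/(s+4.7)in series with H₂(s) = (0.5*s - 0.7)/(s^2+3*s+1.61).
Series: H = H₁ · H₂ = (n₁·n₂)/(d₁·d₂).
Num: n₁·n₂ = 5*s - 7. Den: d₁·d₂ = s^3 + 7.7*s^2 + 15.71*s + 7.567.
H(s) = (5*s - 7)/(s^3 + 7.7*s^2 + 15.71*s + 7.567)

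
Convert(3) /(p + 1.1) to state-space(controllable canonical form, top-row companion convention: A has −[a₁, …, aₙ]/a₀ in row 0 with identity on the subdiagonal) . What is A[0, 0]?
Reachable canonical form for den = p + 1.1: top row of A = -[a₁,a₂,...,aₙ]/a₀, ones on the subdiagonal, zeros elsewhere.
A = [[-1.1]].
A[0,0] = -1.1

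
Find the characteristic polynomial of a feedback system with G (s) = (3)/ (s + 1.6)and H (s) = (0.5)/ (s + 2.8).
Characteristic poly = G_den * H_den + G_num * H_num = (s^2 + 4.4*s + 4.48) + (1.5) = s^2 + 4.4*s + 5.98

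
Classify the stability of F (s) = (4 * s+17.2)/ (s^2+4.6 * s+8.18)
Denominator: s^2 + 4.6*s + 8.18. Poles: -2.3 + 1.7j, -2.3 - 1.7j. Stable (all poles in LHP)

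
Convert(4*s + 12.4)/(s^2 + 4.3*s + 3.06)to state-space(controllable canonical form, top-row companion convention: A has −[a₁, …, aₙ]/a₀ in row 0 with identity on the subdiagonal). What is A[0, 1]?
Reachable canonical form for den = s^2 + 4.3*s + 3.06: top row of A = -[a₁,a₂,...,aₙ]/a₀, ones on the subdiagonal, zeros elsewhere.
A = [[-4.3, -3.06], [1, 0]].
A[0,1] = -3.06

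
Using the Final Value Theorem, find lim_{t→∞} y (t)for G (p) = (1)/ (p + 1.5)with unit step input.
FVT: lim_{t→∞} y(t) = lim_{p→0} p*Y(p) where Y(p) = G(p)/p.
= lim_{p→0} G(p) = G(0) = num(0)/den(0) = 1/1.5 = 0.6667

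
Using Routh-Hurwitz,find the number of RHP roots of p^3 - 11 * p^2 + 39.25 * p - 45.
Routh array:
p^3: [1, 39.25]; p^2: [-11, -45]; p^1: [35.1591]; p^0: [-45]
First column: [1, -11, 35.1591, -45]. Sign changes = RHP roots = 3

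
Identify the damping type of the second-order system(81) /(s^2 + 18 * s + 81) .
Standard form: ωn²/(s²+2ζωn·s+ωn²) gives ωn=9, ζ=1.
Critically damped (ζ = 1)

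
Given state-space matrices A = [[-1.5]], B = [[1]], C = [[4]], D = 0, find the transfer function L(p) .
L(p) = C(pI - A)⁻¹B + D.
Characteristic polynomial det(pI - A) = p + 1.5.
Numerator from C·adj(pI-A)·B + D·det(pI-A) = 4.
L(p) = (4)/(p + 1.5)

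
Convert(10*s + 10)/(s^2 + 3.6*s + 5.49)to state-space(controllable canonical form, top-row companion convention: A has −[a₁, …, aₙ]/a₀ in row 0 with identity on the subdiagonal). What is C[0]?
Reachable canonical form: C = numerator coefficients (right-aligned, zero-padded to length n).
num = 10*s + 10, C = [[10, 10]].
C[0] = 10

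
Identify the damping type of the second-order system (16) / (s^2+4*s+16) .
Standard form: ωn²/(s²+2ζωn·s+ωn²) gives ωn=4, ζ=0.5.
Underdamped (ζ = 0.5 < 1)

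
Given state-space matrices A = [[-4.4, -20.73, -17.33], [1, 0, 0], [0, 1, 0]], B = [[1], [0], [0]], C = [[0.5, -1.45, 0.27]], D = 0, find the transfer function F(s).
F(s) = C(sI - A)⁻¹B + D.
Characteristic polynomial det(sI - A) = s^3 + 4.4*s^2 + 20.73*s + 17.33.
Numerator from C·adj(sI-A)·B + D·det(sI-A) = 0.5*s^2 - 1.45*s + 0.27.
F(s) = (0.5*s^2 - 1.45*s + 0.27)/(s^3 + 4.4*s^2 + 20.73*s + 17.33)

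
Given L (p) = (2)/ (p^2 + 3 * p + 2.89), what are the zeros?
Numerator is a nonzero constant (2) → Zeros: none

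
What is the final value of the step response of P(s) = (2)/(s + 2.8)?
FVT: lim_{t→∞} y(t) = lim_{s→0} s*Y(s) where Y(s) = P(s)/s.
= lim_{s→0} P(s) = P(0) = num(0)/den(0) = 2/2.8 = 0.7143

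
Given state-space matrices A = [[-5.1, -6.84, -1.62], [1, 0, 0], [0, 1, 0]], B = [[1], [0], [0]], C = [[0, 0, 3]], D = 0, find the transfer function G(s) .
G(s) = C(sI - A)⁻¹B + D.
Characteristic polynomial det(sI - A) = s^3 + 5.1*s^2 + 6.84*s + 1.62.
Numerator from C·adj(sI-A)·B + D·det(sI-A) = 3.
G(s) = (3)/(s^3 + 5.1*s^2 + 6.84*s + 1.62)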